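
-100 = -100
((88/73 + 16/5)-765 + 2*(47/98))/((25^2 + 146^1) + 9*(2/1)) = -13586078/14111265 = -0.96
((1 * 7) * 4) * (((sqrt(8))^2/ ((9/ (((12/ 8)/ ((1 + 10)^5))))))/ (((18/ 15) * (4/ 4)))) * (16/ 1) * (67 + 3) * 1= 313600/ 1449459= 0.22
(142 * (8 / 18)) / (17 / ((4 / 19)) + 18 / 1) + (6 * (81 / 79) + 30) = 130792 / 3555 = 36.79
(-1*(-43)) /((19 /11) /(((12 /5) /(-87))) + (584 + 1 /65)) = 122980 /1491209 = 0.08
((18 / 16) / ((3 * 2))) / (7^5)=3 / 268912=0.00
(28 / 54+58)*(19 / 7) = 30020 / 189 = 158.84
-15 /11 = -1.36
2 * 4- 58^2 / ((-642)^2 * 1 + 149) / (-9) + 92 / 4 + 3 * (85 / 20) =649406431 / 14843268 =43.75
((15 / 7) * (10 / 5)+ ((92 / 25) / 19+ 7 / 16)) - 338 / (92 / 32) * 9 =-1288658883 / 1223600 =-1053.17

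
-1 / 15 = -0.07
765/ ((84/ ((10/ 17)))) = 75/ 14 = 5.36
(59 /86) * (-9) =-531 /86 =-6.17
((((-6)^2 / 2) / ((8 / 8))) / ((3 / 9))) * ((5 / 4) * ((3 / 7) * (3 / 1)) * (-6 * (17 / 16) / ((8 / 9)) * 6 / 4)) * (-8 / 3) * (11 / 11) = 2489.67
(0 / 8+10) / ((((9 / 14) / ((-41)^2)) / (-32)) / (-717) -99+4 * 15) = -359976064 / 1403906649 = -0.26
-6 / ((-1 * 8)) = 3 / 4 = 0.75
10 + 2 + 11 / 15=191 / 15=12.73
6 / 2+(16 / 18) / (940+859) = 48581 / 16191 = 3.00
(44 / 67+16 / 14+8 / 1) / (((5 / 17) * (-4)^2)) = 19533 / 9380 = 2.08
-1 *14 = -14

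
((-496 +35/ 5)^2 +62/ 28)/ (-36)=-6642.31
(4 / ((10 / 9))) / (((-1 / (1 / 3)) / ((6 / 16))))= -9 / 20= -0.45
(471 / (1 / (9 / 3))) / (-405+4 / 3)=-4239 / 1211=-3.50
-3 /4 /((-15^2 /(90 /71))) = 3 /710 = 0.00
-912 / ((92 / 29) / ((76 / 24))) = -20938 / 23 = -910.35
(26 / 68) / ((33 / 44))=26 / 51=0.51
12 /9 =4 /3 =1.33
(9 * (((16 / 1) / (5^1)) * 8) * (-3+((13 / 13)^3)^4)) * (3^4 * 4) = -746496 / 5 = -149299.20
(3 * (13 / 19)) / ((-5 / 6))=-234 / 95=-2.46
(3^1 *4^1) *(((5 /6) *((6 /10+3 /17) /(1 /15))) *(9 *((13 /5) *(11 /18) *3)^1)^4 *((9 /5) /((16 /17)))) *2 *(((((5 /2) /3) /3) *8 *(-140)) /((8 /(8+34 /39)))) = -104122335147831 /200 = -520611675739.16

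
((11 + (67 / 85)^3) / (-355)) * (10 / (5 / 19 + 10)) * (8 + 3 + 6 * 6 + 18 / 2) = -5005153888 / 2834186875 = -1.77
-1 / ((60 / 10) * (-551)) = 1 / 3306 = 0.00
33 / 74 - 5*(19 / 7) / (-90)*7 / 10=3673 / 6660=0.55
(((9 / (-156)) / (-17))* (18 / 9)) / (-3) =-1 / 442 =-0.00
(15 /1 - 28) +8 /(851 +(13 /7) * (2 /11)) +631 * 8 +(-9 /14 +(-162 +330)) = 4774430273 /917742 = 5202.37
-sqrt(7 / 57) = -sqrt(399) / 57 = -0.35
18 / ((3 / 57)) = 342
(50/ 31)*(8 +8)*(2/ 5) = 320/ 31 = 10.32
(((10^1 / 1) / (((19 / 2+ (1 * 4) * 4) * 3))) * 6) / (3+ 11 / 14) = 0.21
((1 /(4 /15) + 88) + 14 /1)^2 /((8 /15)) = 2683935 /128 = 20968.24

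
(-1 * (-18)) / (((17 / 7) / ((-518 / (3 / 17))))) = -21756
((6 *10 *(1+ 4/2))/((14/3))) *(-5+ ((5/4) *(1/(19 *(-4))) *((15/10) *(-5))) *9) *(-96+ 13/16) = 486255825/34048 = 14281.48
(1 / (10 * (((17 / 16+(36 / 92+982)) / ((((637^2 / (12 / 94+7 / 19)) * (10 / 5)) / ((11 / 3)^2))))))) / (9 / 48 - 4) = -3.25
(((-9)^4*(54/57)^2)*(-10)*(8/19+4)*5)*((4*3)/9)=-1735570.55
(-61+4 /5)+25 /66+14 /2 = -17431 /330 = -52.82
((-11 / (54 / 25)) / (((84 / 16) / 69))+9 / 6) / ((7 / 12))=-112.17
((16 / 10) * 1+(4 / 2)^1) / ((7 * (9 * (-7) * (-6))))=1 / 735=0.00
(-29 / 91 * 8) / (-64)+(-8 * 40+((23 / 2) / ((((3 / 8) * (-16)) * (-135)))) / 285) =-26886056489 / 84029400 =-319.96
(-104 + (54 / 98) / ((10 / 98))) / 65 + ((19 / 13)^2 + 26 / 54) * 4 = 1021357 / 114075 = 8.95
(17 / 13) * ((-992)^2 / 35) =16729088 / 455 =36767.23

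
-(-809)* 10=8090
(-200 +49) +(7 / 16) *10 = -1173 / 8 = -146.62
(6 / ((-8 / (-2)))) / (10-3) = 3 / 14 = 0.21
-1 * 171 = -171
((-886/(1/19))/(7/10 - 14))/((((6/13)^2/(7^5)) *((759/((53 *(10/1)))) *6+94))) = 973407.47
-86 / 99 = -0.87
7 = 7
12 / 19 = 0.63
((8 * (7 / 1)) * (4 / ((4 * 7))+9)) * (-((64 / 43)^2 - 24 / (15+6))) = -7106560 / 12943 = -549.07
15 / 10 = 3 / 2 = 1.50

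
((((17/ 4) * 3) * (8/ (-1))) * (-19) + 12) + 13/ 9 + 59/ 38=667925/ 342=1953.00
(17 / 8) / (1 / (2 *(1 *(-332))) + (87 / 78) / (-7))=-128401 / 9719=-13.21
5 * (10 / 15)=10 / 3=3.33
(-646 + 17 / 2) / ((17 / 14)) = -525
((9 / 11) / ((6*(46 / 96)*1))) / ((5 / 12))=864 / 1265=0.68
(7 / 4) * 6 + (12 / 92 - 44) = -1535 / 46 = -33.37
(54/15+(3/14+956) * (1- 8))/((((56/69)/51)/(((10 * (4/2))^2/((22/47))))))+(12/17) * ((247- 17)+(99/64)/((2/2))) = -359240950.42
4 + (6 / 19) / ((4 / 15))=197 / 38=5.18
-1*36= -36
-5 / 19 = -0.26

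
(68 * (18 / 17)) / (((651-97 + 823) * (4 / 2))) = 0.03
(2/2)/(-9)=-1/9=-0.11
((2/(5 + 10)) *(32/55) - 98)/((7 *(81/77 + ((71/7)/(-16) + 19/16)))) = -646288/74175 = -8.71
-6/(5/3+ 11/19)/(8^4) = -171/262144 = -0.00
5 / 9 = 0.56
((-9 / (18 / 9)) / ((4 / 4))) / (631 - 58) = -3 / 382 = -0.01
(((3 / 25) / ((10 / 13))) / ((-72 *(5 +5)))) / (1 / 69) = -299 / 20000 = -0.01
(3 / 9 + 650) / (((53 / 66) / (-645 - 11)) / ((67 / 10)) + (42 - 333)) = -943253872 / 422071321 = -2.23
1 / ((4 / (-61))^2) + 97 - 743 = -6615 / 16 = -413.44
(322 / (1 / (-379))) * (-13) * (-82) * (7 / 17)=-910647556 / 17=-53567503.29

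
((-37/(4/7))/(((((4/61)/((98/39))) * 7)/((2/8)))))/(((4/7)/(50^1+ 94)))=-2322453/104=-22331.28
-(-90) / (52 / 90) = 2025 / 13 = 155.77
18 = 18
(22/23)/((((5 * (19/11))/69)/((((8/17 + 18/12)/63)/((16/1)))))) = 8107/542640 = 0.01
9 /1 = 9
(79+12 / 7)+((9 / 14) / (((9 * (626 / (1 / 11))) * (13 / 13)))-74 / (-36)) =71814103 / 867636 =82.77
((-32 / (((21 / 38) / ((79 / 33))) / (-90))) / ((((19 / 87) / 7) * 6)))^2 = 537464934400 / 121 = 4441858961.98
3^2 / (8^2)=9 / 64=0.14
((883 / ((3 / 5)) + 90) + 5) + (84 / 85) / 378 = 1198502 / 765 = 1566.67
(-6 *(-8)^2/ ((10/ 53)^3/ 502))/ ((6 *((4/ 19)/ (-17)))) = 386236960.67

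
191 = 191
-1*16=-16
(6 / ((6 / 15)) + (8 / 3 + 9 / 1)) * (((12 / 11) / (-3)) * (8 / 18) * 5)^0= 80 / 3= 26.67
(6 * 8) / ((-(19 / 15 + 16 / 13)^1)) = -9360 / 487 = -19.22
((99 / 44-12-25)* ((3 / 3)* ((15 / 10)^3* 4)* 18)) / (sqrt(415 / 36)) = -101331* sqrt(415) / 830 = -2487.07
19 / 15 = 1.27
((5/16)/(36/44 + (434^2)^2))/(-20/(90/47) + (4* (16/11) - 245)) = -1089/30862212035599568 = -0.00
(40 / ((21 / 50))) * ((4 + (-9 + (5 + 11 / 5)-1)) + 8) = 18400 / 21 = 876.19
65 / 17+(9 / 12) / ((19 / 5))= 4.02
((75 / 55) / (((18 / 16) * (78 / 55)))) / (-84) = -25 / 2457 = -0.01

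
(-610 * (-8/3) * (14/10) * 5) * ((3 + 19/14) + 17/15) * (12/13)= 2250656/39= 57709.13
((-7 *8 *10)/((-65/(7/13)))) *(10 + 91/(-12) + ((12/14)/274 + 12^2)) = 47179972/69459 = 679.25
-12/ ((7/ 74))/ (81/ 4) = -1184/ 189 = -6.26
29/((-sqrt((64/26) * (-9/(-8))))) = -29 * sqrt(13)/6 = -17.43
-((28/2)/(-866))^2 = -0.00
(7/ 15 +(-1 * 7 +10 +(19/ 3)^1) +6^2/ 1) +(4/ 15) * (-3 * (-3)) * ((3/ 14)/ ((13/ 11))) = 21037/ 455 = 46.24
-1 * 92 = -92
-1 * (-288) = 288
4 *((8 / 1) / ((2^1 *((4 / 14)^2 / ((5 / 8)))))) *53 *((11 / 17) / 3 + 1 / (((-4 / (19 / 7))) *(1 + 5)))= 543515 / 816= 666.07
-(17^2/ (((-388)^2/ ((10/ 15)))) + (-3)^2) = -2032633/ 225816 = -9.00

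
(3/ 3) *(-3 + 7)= 4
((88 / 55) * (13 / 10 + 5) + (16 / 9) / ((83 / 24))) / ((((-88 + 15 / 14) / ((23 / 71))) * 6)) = -0.01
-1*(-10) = 10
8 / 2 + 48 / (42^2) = 592 / 147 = 4.03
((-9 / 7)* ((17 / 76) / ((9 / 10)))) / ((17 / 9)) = -45 / 266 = -0.17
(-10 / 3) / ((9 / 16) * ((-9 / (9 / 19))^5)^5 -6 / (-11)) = 352 / 5528743843882411718474610850661583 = 0.00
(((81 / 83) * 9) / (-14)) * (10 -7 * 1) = -2187 / 1162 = -1.88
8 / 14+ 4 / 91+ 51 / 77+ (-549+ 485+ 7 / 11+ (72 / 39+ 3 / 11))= -59.97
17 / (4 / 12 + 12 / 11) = 561 / 47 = 11.94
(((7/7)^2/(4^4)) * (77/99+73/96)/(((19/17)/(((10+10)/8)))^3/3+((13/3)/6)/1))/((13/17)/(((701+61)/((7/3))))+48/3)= 5286346853625/10587390873049088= 0.00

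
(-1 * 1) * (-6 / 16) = 3 / 8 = 0.38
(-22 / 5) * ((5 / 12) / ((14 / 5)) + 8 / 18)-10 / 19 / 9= -7099 / 2660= -2.67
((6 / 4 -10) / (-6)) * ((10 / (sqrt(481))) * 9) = 5.81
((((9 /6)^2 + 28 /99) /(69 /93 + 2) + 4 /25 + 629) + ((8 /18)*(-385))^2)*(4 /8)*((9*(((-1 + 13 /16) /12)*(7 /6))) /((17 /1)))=-18654303227 /129254400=-144.32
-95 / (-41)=2.32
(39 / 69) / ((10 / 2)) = 13 / 115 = 0.11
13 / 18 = 0.72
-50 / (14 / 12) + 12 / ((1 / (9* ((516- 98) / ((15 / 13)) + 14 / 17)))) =23306676 / 595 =39170.88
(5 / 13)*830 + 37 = 4631 / 13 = 356.23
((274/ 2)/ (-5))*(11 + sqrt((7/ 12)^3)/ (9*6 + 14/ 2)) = -1507/ 5 -959*sqrt(21)/ 21960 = -301.60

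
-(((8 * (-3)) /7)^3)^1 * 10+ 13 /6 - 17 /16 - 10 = 6489059 /16464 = 394.14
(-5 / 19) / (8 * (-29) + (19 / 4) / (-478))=0.00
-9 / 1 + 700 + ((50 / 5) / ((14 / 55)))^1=5112 / 7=730.29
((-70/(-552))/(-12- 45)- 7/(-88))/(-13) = -26761/4499352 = -0.01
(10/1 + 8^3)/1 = 522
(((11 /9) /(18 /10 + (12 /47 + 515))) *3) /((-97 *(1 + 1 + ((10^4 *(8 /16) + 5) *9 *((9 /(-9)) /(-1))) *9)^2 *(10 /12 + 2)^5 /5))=-8375400 /687612414037769907345817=-0.00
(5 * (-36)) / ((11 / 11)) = -180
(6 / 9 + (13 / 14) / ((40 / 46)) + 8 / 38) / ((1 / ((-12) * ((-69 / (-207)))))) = -31043 / 3990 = -7.78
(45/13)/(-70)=-0.05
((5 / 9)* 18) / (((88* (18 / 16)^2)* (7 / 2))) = 160 / 6237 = 0.03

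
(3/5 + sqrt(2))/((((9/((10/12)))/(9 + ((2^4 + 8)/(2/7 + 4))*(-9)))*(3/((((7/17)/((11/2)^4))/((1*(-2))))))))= 644/3733455 + 644*sqrt(2)/2240073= 0.00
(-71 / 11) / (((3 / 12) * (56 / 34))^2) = -20519 / 539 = -38.07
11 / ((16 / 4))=11 / 4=2.75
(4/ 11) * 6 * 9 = 216/ 11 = 19.64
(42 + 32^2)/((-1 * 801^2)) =-1066/641601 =-0.00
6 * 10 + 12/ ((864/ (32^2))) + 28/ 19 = 12944/ 171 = 75.70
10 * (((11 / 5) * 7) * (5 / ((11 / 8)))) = 560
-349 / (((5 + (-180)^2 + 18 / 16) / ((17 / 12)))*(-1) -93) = 11866 / 780909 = 0.02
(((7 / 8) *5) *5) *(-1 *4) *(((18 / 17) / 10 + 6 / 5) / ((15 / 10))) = -1295 / 17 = -76.18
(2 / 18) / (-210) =-1 / 1890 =-0.00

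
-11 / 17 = -0.65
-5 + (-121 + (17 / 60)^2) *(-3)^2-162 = -502111 / 400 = -1255.28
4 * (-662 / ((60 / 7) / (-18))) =27804 / 5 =5560.80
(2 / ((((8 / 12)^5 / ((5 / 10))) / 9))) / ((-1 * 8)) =-2187 / 256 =-8.54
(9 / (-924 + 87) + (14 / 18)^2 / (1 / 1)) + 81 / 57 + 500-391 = 5296426 / 47709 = 111.02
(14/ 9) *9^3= 1134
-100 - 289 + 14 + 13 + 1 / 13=-4705 / 13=-361.92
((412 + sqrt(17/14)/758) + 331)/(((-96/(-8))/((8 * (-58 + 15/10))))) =-83959/3- 113 * sqrt(238)/31836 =-27986.39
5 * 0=0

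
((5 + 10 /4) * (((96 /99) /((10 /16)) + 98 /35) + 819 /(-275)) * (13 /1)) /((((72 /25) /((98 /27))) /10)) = 1640275 /972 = 1687.53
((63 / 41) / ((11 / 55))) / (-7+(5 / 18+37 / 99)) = -20790 / 17179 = -1.21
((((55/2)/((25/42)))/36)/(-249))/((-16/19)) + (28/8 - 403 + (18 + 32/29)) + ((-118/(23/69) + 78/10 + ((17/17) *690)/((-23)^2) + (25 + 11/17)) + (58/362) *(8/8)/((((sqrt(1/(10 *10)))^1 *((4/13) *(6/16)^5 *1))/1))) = 2.54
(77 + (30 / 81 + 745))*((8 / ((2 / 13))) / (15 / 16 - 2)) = -18473728 / 459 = -40247.77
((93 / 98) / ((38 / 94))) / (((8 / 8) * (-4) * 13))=-0.05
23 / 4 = 5.75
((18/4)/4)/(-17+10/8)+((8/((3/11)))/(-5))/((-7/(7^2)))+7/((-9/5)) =23377/630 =37.11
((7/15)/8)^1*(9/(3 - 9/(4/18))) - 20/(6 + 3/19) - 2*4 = -658819/58500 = -11.26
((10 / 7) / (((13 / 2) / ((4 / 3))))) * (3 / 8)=0.11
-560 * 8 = -4480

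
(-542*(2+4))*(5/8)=-4065/2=-2032.50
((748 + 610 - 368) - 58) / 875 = 1.07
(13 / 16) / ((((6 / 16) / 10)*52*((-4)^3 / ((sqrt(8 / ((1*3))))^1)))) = -5*sqrt(6) / 1152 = -0.01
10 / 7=1.43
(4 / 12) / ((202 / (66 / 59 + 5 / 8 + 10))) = 5543 / 286032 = 0.02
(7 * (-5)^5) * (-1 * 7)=153125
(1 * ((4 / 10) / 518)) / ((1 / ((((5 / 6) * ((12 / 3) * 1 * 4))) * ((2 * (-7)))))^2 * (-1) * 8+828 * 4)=1120 / 4803724467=0.00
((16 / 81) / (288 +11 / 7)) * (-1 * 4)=-448 / 164187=-0.00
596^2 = 355216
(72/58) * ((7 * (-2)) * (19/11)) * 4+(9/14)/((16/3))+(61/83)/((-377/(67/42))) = -119.96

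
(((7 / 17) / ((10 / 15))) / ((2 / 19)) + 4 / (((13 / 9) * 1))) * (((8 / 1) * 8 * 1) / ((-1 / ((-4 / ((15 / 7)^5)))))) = 547504832 / 11188125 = 48.94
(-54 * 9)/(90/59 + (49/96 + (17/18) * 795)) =-917568/1421417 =-0.65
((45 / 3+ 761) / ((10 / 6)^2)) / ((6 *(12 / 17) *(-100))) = -1649 / 2500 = -0.66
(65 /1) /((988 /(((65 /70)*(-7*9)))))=-585 /152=-3.85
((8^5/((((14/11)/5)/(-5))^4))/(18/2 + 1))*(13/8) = 1903330000000/2401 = 792723865.06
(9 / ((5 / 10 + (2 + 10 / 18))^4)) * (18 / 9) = 1889568 / 9150625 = 0.21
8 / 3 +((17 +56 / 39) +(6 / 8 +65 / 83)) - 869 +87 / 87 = -10945777 / 12948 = -845.36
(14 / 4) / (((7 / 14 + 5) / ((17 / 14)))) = 17 / 22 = 0.77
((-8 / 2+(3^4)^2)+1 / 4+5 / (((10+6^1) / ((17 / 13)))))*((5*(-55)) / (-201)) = 375098075 / 41808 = 8971.92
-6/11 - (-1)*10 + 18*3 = 698/11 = 63.45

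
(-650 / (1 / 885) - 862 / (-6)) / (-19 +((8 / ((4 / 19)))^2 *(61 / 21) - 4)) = -12077233 / 87601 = -137.87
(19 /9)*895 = 17005 /9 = 1889.44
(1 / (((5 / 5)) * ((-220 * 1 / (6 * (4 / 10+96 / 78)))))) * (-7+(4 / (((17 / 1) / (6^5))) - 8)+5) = -4918506 / 60775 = -80.93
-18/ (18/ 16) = -16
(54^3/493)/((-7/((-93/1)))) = 14644152/3451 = 4243.45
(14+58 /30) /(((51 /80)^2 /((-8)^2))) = 19578880 /7803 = 2509.15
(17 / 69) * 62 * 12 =183.30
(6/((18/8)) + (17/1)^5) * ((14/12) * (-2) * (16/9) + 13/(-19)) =-10559496341/1539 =-6861271.18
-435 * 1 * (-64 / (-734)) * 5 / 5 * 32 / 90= -14848 / 1101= -13.49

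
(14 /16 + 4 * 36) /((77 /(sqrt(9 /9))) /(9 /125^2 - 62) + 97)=1.51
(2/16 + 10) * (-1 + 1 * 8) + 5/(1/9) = 927/8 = 115.88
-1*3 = -3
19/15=1.27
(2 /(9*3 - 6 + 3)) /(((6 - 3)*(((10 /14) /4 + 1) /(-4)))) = -28 /297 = -0.09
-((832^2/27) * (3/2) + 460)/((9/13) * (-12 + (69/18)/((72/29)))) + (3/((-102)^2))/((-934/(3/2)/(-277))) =157318093683355/29262137808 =5376.17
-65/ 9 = -7.22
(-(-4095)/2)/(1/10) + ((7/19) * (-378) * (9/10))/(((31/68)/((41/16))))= 232896321/11780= 19770.49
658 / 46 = 329 / 23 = 14.30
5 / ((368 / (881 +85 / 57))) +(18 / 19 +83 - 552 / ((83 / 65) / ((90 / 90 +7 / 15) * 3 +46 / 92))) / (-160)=430108267 / 17410080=24.70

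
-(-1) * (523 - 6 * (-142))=1375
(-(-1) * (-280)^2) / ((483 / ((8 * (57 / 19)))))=3895.65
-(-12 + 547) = -535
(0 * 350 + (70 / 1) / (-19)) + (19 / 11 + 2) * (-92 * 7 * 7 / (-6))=1753556 / 627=2796.74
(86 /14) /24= 43 /168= 0.26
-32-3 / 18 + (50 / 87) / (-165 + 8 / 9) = -8267669 / 256998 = -32.17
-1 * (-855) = 855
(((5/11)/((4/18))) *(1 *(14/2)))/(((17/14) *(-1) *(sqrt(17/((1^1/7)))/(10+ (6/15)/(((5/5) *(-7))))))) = -3132 *sqrt(119)/3179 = -10.75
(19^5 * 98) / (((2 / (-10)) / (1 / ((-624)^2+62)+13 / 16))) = -985800029.86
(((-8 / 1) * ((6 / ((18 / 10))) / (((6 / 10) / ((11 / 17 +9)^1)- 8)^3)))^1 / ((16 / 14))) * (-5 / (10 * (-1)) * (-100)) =-1929788000000 / 827301990687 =-2.33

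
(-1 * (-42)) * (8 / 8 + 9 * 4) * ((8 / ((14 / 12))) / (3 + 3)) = 1776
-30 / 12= -5 / 2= -2.50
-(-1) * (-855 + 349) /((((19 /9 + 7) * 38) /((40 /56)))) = -11385 /10906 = -1.04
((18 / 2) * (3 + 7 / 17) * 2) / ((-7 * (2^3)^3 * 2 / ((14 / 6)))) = -87 / 4352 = -0.02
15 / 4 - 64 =-241 / 4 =-60.25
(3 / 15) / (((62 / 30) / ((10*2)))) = 60 / 31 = 1.94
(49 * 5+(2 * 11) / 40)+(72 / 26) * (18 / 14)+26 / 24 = 683029 / 2730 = 250.19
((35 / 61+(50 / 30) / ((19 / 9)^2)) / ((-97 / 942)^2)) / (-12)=-1543273890 / 207195589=-7.45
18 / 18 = 1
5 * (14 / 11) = 70 / 11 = 6.36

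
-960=-960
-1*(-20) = 20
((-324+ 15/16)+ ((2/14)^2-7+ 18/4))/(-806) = 255225/631904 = 0.40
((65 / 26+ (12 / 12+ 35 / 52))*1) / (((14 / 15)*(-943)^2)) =465 / 92481896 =0.00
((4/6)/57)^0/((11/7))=7/11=0.64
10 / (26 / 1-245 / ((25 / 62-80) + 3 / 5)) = 0.34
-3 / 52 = -0.06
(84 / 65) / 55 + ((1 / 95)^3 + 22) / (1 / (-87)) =-234662383911 / 122604625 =-1913.98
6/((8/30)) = 45/2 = 22.50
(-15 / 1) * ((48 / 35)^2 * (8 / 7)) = -55296 / 1715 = -32.24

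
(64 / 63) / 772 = 16 / 12159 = 0.00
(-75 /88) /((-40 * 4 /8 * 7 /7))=15 /352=0.04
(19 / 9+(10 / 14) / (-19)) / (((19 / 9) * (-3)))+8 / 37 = -31186 / 280497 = -0.11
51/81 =17/27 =0.63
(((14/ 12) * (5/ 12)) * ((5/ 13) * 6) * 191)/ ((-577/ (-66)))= 367675/ 15002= 24.51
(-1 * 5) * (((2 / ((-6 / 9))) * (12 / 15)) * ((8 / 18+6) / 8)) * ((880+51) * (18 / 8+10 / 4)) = 512981 / 12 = 42748.42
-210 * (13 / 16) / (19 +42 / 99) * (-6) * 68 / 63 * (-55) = -2005575 / 641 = -3128.82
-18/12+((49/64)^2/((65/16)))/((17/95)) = -39245/56576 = -0.69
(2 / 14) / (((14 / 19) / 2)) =19 / 49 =0.39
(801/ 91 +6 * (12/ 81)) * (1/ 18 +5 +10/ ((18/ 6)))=1198487/ 14742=81.30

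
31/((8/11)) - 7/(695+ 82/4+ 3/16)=42.62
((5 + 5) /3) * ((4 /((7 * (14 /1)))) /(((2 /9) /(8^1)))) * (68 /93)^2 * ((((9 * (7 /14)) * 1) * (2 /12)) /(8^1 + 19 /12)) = 221952 /1083047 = 0.20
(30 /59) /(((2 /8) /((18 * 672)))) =1451520 /59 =24602.03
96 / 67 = 1.43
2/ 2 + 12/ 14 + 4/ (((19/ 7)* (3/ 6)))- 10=-691/ 133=-5.20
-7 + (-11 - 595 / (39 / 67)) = -40567 / 39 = -1040.18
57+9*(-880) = -7863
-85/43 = -1.98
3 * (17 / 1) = 51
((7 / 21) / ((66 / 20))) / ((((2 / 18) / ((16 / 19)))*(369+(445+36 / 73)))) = 5840 / 6213361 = 0.00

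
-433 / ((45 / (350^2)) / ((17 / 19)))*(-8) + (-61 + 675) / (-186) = 44725418501 / 5301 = 8437166.29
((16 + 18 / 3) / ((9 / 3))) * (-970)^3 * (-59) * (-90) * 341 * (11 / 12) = -11109051192635000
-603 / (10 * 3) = -201 / 10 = -20.10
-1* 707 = -707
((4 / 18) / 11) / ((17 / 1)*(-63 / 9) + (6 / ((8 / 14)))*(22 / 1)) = 1 / 5544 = 0.00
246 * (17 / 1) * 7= 29274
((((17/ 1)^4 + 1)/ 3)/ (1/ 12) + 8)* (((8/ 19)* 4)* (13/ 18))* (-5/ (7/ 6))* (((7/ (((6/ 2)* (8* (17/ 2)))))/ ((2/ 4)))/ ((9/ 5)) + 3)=-5291362.90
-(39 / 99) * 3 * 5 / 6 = -65 / 66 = -0.98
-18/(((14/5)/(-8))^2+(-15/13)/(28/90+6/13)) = 813600/61963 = 13.13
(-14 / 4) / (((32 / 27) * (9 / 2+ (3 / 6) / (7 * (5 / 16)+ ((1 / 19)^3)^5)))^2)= -1440687160133499298498878576153850282583475183 / 12928078399198517738008706525766329513254281728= -0.11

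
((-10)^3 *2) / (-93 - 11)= 250 / 13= 19.23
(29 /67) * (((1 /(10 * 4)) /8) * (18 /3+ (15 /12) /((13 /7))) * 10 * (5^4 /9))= 6289375 /1003392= 6.27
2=2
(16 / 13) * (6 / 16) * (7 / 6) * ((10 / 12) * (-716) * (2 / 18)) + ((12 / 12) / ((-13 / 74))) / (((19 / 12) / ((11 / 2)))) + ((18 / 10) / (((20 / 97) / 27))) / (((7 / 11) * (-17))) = -6131407189 / 79361100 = -77.26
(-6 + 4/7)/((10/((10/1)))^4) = -38/7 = -5.43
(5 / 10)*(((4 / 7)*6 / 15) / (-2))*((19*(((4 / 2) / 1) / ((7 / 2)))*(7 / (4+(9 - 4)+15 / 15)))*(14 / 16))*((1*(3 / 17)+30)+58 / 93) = -185041 / 15810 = -11.70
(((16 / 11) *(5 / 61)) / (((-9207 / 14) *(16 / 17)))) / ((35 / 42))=-476 / 2059299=-0.00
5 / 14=0.36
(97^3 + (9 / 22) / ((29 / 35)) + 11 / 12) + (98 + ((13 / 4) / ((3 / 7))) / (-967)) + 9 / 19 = 16049249884771 / 17582961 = 912772.88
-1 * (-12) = 12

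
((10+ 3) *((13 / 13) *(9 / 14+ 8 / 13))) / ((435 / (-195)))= -2977 / 406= -7.33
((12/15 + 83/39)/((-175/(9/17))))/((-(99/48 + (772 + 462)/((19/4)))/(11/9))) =1909424/46179690375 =0.00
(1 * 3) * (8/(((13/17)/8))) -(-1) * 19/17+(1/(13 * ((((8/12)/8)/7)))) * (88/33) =59543/221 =269.43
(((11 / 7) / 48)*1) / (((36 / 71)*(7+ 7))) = 781 / 169344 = 0.00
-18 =-18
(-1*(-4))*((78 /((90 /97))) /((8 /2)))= 84.07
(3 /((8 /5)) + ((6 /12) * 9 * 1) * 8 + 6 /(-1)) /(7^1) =4.55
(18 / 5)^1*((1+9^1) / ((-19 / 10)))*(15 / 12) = -450 / 19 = -23.68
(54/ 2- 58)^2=961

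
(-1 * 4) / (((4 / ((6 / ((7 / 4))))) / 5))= -120 / 7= -17.14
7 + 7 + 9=23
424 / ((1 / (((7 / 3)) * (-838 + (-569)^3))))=-182255824632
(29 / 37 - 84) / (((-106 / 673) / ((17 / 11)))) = 35226839 / 43142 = 816.53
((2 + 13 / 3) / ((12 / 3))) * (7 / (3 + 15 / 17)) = 2261 / 792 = 2.85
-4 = -4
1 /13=0.08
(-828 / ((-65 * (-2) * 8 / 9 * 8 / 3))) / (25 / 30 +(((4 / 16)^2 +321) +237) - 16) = -729 / 147290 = -0.00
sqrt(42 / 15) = sqrt(70) / 5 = 1.67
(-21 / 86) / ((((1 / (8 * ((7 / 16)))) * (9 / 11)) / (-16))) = 2156 / 129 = 16.71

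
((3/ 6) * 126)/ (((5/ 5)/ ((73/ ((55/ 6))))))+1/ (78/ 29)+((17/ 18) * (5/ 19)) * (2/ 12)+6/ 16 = 1474508003/ 2934360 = 502.50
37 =37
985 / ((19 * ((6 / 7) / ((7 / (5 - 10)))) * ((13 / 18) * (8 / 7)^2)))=-1418991 / 15808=-89.76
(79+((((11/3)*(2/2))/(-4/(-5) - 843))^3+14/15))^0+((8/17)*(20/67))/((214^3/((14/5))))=1395324033/1395323977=1.00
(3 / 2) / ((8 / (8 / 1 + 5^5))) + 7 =9511 / 16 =594.44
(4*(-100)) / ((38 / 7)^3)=-17150 / 6859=-2.50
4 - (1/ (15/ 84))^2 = -684/ 25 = -27.36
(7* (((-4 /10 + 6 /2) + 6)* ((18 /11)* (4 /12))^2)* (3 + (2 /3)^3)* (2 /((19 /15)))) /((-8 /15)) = -401835 /2299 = -174.79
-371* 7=-2597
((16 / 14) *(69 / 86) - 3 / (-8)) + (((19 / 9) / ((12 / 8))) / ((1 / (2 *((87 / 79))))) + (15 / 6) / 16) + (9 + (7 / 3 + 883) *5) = 30408153355 / 6848352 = 4440.21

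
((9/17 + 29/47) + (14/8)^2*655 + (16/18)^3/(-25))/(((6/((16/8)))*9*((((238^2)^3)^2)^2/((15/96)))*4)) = 467620728817/175705355011400600473885359795938363475988561748657916987822707834880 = 0.00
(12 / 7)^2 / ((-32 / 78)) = -351 / 49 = -7.16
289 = 289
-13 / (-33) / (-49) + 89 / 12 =15973 / 2156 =7.41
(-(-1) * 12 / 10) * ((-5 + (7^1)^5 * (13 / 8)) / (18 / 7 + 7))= 4587471 / 1340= 3423.49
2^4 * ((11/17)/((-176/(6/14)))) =-3/119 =-0.03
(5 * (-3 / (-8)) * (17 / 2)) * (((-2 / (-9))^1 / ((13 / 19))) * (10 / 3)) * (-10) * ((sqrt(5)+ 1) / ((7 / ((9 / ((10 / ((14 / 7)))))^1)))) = -143.58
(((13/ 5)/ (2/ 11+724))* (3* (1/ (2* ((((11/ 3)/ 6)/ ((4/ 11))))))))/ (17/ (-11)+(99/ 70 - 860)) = -156/ 41872141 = -0.00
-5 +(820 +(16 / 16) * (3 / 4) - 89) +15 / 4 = 1461 / 2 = 730.50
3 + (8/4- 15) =-10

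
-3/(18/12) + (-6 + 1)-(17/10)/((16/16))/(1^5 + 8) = -7.19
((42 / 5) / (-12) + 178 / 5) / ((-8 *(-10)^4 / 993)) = -346557 / 800000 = -0.43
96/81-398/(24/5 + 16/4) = -26161/594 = -44.04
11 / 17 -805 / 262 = -10803 / 4454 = -2.43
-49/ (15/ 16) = -784/ 15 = -52.27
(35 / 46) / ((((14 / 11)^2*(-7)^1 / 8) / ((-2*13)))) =15730 / 1127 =13.96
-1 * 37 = -37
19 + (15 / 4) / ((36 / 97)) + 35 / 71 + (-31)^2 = 3375955 / 3408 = 990.60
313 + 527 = 840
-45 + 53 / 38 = -1657 / 38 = -43.61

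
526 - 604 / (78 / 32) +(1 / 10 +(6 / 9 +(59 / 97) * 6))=10691563 / 37830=282.62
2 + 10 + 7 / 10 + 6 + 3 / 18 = 283 / 15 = 18.87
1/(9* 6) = 1/54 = 0.02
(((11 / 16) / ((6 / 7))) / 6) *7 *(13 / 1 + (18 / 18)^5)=3773 / 288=13.10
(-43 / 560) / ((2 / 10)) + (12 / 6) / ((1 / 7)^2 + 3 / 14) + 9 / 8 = 23861 / 2576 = 9.26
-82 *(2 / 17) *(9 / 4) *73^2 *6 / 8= -5899203 / 68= -86752.99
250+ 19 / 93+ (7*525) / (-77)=207134 / 1023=202.48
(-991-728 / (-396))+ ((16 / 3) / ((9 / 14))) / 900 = -66100109 / 66825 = -989.15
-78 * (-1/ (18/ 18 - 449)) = -39/ 224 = -0.17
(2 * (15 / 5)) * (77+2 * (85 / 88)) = 10419 / 22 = 473.59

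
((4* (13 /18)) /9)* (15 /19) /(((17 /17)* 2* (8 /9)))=65 /456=0.14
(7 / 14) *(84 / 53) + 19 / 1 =1049 / 53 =19.79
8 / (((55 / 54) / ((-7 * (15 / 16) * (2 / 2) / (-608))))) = 567 / 6688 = 0.08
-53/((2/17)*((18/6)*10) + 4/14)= -6307/454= -13.89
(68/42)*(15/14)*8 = 680/49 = 13.88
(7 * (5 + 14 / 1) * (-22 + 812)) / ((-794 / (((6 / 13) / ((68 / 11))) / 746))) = -1733655 / 130903604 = -0.01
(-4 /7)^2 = 16 /49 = 0.33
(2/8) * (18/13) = 9/26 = 0.35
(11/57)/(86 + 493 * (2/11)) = 121/110124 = 0.00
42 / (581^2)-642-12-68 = -34817000 / 48223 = -722.00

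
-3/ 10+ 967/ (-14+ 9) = -1937/ 10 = -193.70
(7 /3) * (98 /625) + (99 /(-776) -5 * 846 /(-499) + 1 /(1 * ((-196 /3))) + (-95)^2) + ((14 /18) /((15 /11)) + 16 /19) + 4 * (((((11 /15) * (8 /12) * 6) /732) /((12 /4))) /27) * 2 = 90527996269703889307 /10019575647585000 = 9035.11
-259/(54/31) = -8029/54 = -148.69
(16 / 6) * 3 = 8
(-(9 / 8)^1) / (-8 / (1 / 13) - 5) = 9 / 872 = 0.01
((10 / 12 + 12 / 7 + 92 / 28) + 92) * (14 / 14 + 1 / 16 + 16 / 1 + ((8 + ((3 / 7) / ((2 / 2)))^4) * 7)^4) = 978475518.27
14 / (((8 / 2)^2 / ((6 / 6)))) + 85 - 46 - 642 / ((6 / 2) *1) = -1393 / 8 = -174.12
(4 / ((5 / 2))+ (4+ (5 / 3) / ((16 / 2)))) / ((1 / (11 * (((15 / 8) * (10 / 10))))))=7667 / 64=119.80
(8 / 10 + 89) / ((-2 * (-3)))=449 / 30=14.97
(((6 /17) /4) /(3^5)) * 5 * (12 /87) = 10 /39933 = 0.00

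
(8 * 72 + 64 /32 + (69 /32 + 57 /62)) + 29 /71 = 40955085 /70432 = 581.48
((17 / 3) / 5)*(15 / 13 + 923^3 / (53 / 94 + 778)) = 960896928449 / 839475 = 1144640.32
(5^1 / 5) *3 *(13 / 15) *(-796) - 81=-10753 / 5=-2150.60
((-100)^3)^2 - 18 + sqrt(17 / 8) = sqrt(34) / 4 + 999999999982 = 999999999983.46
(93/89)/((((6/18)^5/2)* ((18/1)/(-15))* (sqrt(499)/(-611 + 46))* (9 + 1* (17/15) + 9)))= 319210875* sqrt(499)/12745957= 559.44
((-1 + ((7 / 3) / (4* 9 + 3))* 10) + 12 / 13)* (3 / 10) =61 / 390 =0.16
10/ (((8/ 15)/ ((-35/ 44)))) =-2625/ 176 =-14.91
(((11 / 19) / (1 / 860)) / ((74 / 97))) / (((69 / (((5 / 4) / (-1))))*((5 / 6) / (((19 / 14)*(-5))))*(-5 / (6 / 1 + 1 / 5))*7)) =-1422311 / 83398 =-17.05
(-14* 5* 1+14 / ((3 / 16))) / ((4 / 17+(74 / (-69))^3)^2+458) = 72772814637621 / 7157670992289653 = 0.01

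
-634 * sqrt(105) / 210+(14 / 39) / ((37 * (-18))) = -30.94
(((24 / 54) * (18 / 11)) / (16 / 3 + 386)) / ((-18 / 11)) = -0.00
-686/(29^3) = -686/24389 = -0.03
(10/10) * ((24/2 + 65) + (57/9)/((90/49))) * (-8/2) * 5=-43442/27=-1608.96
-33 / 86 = -0.38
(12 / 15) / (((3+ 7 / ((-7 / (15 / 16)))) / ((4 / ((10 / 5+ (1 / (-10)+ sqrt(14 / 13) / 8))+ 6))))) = 4206592 / 21413337 - 5120 * sqrt(182) / 21413337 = 0.19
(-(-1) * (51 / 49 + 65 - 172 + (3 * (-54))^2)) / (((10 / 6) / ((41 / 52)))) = 39383493 / 3185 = 12365.30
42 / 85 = 0.49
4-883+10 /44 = -19333 /22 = -878.77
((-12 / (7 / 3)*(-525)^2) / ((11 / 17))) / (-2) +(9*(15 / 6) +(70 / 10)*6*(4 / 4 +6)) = 24104463 / 22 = 1095657.41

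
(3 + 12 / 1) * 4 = 60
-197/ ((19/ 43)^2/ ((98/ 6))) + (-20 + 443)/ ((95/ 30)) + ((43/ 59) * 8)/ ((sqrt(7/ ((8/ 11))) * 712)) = -17703731/ 1083 + 86 * sqrt(154)/ 404327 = -16346.93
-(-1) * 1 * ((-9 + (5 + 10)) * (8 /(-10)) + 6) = 6 /5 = 1.20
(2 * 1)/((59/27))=54/59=0.92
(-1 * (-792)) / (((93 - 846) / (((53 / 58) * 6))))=-41976 / 7279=-5.77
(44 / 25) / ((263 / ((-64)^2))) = 180224 / 6575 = 27.41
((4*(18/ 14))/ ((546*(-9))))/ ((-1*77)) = 2/ 147147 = 0.00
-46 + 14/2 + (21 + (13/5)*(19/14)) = -14.47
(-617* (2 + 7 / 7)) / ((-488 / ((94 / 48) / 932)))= 28999 / 3638528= 0.01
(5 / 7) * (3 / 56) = 15 / 392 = 0.04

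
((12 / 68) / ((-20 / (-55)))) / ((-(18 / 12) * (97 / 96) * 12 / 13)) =-572 / 1649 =-0.35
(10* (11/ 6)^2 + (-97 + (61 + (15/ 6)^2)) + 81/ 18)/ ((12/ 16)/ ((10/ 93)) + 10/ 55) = 33110/ 28341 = 1.17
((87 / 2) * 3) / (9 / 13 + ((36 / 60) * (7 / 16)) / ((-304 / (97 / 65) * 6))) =31737600 / 168317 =188.56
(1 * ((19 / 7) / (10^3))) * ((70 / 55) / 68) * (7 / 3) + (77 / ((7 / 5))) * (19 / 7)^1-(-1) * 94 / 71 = 83985132101 / 557634000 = 150.61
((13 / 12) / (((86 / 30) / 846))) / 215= 5499 / 3698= 1.49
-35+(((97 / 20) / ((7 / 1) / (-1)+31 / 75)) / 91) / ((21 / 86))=-22048315 / 629356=-35.03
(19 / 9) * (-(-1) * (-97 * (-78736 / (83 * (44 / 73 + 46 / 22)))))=72116.91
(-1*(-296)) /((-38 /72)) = -10656 /19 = -560.84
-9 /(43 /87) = -783 /43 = -18.21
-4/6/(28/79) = -1.88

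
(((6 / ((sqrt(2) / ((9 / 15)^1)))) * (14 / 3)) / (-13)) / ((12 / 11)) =-0.84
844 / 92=9.17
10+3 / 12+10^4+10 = 40081 / 4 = 10020.25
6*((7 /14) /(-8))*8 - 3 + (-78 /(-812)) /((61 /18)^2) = -4525860 /755363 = -5.99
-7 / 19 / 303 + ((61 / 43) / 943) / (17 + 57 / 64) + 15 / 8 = 4006921985519 / 2138315831880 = 1.87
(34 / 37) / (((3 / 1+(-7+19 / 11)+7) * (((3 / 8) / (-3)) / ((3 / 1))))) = -2244 / 481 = -4.67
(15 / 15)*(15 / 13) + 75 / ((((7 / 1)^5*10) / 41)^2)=16948580499 / 14688712948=1.15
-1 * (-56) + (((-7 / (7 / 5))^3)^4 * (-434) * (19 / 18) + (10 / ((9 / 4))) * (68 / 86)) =-14427815747531 / 129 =-111843532926.60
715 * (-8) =-5720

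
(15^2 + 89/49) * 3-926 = -245.55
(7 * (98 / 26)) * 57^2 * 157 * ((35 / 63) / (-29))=-97201055 / 377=-257827.73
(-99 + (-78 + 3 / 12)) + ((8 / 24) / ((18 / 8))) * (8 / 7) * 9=-14719 / 84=-175.23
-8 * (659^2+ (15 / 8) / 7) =-24319751 / 7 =-3474250.14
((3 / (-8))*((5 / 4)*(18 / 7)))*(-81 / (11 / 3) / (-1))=-32805 / 1232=-26.63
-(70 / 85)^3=-2744 / 4913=-0.56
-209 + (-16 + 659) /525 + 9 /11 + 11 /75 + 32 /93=-7392526 /35805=-206.47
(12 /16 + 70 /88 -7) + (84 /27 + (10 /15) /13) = -2950 /1287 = -2.29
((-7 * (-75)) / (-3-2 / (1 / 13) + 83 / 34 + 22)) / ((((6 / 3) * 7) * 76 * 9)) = -85 / 7068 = -0.01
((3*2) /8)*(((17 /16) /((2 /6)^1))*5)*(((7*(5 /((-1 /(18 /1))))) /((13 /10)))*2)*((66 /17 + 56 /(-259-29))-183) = 864194625 /416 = 2077390.93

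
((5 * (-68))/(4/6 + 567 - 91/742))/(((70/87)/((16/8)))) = -1881288/1263353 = -1.49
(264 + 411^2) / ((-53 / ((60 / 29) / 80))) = -507555 / 6148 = -82.56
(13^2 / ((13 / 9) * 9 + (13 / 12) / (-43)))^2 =169.66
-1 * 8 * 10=-80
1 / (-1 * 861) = -1 / 861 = -0.00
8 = 8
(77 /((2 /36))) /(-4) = -693 /2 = -346.50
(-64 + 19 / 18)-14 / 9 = -129 / 2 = -64.50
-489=-489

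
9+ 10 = 19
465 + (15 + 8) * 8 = 649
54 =54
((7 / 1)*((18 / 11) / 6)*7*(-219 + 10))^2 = 7800849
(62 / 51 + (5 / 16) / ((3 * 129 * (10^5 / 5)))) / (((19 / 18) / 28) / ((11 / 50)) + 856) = 39414145309 / 27758198672000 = 0.00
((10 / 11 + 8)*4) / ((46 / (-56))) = -10976 / 253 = -43.38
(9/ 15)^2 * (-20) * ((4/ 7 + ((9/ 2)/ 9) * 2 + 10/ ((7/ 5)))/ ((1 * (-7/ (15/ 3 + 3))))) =17568/ 245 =71.71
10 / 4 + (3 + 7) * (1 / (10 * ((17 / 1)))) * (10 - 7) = 91 / 34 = 2.68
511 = 511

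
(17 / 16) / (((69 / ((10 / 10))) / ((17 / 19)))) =289 / 20976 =0.01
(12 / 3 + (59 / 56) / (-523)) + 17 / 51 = 380567 / 87864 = 4.33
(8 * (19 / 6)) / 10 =38 / 15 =2.53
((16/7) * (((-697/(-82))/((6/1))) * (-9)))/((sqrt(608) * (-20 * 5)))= 51 * sqrt(38)/26600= 0.01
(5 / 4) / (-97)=-5 / 388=-0.01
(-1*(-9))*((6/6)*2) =18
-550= -550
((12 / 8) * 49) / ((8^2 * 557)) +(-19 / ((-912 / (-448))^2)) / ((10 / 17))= -7.79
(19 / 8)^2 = 361 / 64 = 5.64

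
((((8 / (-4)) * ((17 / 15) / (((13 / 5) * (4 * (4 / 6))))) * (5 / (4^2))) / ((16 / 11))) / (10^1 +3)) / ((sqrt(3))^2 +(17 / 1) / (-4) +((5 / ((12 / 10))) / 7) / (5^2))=19635 / 4456192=0.00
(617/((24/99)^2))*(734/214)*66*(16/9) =904170927/214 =4225097.79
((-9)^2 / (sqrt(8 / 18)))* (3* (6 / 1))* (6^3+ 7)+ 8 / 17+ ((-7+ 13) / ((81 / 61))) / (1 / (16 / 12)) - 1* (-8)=671584237 / 1377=487715.50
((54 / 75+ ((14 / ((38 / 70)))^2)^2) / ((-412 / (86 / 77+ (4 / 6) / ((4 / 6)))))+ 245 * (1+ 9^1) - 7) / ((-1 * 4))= -799388967613 / 18792288200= -42.54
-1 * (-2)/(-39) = -0.05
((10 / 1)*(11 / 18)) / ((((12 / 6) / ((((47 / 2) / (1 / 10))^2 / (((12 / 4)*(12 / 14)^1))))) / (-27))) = -21261625 / 12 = -1771802.08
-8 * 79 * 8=-5056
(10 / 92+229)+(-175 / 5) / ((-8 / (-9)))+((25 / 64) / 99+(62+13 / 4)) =37158839 / 145728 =254.99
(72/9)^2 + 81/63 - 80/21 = 1291/21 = 61.48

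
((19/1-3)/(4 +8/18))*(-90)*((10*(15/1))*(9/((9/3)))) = -145800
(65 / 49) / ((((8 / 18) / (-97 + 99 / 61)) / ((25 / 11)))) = -42544125 / 65758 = -646.98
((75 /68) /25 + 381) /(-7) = -25911 /476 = -54.43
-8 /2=-4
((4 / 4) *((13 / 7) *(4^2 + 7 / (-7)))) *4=780 / 7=111.43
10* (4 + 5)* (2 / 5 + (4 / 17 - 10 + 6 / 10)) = -13410 / 17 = -788.82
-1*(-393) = 393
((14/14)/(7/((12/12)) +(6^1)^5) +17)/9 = 44104/23349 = 1.89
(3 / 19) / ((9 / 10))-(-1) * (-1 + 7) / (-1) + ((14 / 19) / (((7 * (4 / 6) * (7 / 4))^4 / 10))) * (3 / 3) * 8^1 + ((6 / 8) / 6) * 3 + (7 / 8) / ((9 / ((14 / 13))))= -5.33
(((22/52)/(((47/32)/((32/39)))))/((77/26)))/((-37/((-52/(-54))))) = -2048/986013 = -0.00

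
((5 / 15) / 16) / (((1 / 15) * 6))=5 / 96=0.05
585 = 585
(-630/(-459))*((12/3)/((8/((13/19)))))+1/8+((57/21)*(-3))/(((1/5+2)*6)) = -13327/596904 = -0.02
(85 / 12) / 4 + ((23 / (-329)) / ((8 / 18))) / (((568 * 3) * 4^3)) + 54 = 8004101297 / 143517696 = 55.77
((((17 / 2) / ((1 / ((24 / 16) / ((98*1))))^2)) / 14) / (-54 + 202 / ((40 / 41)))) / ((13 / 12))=2295 / 2675203804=0.00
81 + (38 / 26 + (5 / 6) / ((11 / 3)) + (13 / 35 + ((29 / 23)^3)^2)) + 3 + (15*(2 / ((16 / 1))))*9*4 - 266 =-80331734207924 / 740919624445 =-108.42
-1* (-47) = 47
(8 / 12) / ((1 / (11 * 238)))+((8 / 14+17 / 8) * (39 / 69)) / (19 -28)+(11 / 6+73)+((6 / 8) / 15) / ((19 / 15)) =400859465 / 220248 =1820.04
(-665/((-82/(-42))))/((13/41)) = -13965/13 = -1074.23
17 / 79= 0.22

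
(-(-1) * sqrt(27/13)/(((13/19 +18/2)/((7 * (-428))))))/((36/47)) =-668857 * sqrt(39)/7176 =-582.08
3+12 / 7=33 / 7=4.71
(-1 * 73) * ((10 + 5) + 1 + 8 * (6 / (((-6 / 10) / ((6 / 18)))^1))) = 2336 / 3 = 778.67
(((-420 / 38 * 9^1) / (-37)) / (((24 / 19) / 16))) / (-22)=-630 / 407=-1.55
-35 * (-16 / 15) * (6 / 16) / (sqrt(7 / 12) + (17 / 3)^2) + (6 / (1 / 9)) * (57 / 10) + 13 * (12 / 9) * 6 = 137643617 / 333895-756 * sqrt(21) / 333895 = 412.23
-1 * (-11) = 11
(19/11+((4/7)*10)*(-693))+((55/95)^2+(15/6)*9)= -31255245/7942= -3935.44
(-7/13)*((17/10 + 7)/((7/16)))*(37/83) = -25752/5395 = -4.77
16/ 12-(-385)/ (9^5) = 79117/ 59049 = 1.34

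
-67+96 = 29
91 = 91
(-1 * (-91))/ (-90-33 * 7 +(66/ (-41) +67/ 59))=-220129/ 777646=-0.28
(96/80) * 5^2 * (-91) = -2730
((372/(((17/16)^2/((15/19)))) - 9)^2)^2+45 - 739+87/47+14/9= 1529939294208152551217190862/384544090953201303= 3978579648.48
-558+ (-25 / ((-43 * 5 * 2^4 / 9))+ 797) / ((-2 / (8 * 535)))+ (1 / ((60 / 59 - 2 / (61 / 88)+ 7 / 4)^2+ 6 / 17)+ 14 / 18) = -3414616515634137799 / 2001211751052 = -1706274.47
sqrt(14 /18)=sqrt(7) /3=0.88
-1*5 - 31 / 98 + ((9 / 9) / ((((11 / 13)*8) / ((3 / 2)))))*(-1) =-47759 / 8624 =-5.54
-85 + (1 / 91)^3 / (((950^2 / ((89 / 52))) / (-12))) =-751508099387767 / 8841271757500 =-85.00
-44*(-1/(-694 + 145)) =-44/549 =-0.08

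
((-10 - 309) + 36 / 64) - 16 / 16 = -5111 / 16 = -319.44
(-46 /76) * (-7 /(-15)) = -161 /570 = -0.28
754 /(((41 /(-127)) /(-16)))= 1532128 /41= 37368.98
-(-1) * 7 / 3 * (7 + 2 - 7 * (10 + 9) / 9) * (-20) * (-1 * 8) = -2157.04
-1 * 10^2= -100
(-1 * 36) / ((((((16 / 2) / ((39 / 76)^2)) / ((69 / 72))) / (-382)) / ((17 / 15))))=113589801 / 231040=491.65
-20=-20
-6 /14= -3 /7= -0.43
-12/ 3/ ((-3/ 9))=12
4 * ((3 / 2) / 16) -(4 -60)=451 / 8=56.38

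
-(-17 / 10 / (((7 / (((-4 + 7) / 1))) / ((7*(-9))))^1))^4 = -44386483761 / 10000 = -4438648.38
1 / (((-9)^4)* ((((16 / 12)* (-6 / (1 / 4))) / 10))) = -5 / 104976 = -0.00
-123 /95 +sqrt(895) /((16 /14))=-123 /95 +7 * sqrt(895) /8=24.88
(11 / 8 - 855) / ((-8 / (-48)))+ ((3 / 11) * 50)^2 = -2388927 / 484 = -4935.80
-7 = -7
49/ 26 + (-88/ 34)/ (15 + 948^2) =748631783/ 397233798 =1.88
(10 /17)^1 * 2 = 20 /17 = 1.18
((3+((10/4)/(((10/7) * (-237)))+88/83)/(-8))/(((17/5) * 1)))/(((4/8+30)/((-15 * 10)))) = -225696625/54396872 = -4.15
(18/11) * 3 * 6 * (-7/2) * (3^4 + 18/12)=-8505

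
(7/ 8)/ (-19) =-7/ 152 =-0.05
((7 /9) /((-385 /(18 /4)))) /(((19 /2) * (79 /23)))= -23 /82555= -0.00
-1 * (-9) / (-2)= -9 / 2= -4.50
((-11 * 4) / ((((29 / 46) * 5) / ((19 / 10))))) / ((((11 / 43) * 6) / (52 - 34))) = -225492 / 725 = -311.02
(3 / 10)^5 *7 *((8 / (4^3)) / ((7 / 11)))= 2673 / 800000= 0.00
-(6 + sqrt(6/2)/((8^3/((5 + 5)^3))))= -9.38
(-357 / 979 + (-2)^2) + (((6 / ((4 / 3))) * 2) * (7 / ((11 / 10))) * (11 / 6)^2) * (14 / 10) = 534799 / 1958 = 273.14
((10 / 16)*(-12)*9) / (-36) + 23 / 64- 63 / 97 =9839 / 6208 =1.58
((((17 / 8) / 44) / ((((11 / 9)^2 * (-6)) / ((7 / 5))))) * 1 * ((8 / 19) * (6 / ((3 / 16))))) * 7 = -0.71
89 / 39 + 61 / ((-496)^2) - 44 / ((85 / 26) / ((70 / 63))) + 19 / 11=-58910640805 / 5382584064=-10.94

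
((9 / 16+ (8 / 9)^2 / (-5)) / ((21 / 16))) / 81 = 2621 / 688905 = 0.00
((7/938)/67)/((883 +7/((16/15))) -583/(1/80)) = -8/3285979423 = -0.00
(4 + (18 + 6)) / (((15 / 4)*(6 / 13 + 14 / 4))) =2912 / 1545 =1.88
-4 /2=-2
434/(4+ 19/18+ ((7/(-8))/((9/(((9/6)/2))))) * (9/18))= 35712/413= 86.47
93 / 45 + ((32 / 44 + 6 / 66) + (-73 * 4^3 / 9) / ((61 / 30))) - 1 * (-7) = -2470109 / 10065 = -245.42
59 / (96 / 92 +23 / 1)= 1357 / 553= 2.45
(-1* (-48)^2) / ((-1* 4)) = 576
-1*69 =-69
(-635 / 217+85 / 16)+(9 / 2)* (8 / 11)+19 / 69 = 15638411 / 2635248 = 5.93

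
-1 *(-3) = 3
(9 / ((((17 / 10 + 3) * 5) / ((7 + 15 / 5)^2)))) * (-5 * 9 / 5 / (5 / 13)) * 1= -42120 / 47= -896.17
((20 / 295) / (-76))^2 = 1 / 1256641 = 0.00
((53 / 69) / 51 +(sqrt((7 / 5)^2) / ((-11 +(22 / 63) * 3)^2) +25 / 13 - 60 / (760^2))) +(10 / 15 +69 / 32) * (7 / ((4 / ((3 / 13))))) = 3954592003979 / 1278895812480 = 3.09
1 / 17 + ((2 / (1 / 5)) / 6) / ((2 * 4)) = 109 / 408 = 0.27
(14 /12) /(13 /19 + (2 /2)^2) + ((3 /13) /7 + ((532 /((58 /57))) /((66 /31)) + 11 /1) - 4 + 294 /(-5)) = 5420189213 /27867840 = 194.50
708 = 708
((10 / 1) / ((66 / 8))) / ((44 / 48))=160 / 121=1.32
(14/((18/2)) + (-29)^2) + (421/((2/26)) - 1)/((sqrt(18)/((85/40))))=7583/9 + 1938 *sqrt(2)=3583.30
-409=-409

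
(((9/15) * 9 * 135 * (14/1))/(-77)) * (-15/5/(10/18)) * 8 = 5725.96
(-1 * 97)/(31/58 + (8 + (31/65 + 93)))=-365690/384583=-0.95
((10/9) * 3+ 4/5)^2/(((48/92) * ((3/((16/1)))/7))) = 1222.49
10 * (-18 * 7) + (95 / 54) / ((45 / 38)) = -305819 / 243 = -1258.51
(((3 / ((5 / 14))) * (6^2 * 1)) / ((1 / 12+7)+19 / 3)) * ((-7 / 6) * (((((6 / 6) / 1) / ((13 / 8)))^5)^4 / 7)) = -0.00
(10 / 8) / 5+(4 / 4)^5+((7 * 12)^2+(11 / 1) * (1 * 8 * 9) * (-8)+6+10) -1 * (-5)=2969 / 4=742.25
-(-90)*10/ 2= 450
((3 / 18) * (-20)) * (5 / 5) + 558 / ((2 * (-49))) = -1327 / 147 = -9.03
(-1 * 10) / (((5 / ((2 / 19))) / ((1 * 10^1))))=-40 / 19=-2.11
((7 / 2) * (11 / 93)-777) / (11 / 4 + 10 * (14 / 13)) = -3755570 / 65379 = -57.44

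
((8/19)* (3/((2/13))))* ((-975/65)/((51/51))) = -2340/19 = -123.16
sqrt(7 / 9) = sqrt(7) / 3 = 0.88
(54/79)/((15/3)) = 54/395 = 0.14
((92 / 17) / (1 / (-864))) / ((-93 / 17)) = 26496 / 31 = 854.71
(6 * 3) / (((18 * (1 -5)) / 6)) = -3 / 2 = -1.50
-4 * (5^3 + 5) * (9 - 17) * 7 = 29120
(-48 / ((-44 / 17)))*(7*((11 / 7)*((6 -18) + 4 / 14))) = -16728 / 7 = -2389.71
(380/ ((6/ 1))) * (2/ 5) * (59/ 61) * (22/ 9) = 98648/ 1647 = 59.90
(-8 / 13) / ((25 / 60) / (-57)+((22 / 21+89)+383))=-38304 / 29443921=-0.00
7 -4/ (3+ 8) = 73/ 11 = 6.64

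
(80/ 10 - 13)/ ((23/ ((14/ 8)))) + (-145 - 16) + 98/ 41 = -599711/ 3772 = -158.99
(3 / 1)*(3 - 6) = -9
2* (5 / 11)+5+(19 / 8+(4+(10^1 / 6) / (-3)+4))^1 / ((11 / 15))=19.30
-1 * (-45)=45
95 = 95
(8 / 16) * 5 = 5 / 2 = 2.50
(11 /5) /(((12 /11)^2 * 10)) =1331 /7200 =0.18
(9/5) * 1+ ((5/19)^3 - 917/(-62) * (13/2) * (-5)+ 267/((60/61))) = -88205849/425258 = -207.42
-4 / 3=-1.33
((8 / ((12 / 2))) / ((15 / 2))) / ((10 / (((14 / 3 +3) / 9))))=92 / 6075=0.02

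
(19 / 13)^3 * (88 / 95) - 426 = -4647842 / 10985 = -423.11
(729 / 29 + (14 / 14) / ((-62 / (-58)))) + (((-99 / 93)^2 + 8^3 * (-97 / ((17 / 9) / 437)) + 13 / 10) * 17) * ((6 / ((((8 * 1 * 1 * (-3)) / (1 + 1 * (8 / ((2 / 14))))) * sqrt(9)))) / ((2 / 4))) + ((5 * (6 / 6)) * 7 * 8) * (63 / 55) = 11377145245922789 / 6131180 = 1855620817.84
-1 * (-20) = 20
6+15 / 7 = 57 / 7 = 8.14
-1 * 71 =-71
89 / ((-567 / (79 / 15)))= -7031 / 8505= -0.83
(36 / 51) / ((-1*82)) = -6 / 697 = -0.01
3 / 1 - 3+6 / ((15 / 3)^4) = 6 / 625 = 0.01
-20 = -20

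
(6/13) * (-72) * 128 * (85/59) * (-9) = 42301440/767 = 55151.81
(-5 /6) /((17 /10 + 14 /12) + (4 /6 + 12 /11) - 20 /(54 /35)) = 2475 /24766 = 0.10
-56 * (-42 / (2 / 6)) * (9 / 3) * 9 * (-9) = -1714608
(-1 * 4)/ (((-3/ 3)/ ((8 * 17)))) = 544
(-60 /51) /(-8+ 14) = -10 /51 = -0.20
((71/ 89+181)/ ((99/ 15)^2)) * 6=25.04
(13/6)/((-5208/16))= -13/1953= -0.01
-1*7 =-7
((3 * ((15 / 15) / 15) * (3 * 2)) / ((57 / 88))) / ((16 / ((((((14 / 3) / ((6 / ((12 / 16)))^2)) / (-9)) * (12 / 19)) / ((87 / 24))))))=-77 / 471105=-0.00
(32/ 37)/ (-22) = -16/ 407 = -0.04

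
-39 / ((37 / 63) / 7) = -17199 / 37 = -464.84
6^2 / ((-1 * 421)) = -36 / 421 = -0.09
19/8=2.38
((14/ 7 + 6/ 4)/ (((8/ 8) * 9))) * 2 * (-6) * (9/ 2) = -21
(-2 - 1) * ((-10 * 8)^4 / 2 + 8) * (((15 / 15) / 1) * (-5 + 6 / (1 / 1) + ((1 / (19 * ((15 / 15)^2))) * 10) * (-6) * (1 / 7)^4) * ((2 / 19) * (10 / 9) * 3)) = -18660973689440 / 866761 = -21529549.31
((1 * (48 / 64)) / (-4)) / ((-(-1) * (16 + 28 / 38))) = -19 / 1696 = -0.01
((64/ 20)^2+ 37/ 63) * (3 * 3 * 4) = 68212/ 175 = 389.78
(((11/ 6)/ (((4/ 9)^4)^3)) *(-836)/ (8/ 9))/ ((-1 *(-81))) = -24048352013697/ 67108864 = -358348.37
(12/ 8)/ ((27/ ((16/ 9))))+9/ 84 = 467/ 2268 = 0.21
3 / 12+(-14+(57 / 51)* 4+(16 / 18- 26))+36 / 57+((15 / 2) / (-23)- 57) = -91.09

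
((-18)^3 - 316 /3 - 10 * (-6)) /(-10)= 8816 /15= 587.73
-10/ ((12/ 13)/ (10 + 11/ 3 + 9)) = -2210/ 9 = -245.56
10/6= 5/3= 1.67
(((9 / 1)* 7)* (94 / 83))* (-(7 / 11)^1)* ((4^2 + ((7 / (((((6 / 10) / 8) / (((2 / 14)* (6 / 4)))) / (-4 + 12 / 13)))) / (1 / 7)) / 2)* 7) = 752141376 / 11869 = 63370.24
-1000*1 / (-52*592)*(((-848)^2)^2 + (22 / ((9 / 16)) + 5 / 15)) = 581749383212375 / 34632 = 16798030238.29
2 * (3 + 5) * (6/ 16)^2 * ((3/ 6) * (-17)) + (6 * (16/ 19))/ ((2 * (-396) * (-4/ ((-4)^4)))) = -93883/ 5016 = -18.72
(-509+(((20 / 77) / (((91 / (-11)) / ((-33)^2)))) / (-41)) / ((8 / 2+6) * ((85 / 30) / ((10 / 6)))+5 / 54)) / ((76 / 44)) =-134956506289 / 458013829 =-294.66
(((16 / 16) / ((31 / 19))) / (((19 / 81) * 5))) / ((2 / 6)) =243 / 155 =1.57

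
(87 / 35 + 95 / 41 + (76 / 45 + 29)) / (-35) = -18335 / 18081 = -1.01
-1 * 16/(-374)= 8/187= 0.04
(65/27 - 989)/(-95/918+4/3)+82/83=-75079858/93707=-801.22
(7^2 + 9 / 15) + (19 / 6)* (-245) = -21787 / 30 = -726.23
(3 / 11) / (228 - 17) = 0.00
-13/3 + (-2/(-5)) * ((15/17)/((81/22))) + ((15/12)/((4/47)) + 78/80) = 419527/36720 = 11.43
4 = 4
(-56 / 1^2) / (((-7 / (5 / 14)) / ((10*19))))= 3800 / 7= 542.86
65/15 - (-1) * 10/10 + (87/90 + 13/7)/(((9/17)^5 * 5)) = 1172649601/62001450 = 18.91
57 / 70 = 0.81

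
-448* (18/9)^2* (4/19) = -7168/19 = -377.26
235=235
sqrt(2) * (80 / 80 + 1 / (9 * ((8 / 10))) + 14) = 545 * sqrt(2) / 36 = 21.41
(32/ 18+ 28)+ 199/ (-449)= 118541/ 4041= 29.33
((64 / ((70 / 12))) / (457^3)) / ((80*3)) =8 / 16702698775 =0.00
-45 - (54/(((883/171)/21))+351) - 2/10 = -2718793/4415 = -615.81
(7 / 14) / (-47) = -1 / 94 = -0.01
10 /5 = 2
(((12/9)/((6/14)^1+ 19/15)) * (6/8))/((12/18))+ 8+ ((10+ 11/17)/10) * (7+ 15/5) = 118207/6052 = 19.53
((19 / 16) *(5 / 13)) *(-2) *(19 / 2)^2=-34295 / 416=-82.44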